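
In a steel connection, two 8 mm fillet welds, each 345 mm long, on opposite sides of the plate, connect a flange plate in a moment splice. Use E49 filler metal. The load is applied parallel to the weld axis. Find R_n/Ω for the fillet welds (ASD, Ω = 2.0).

R_n/Ω ≈ 574 kN

E49XX → F_EXX = 490 MPa.
Effective throat t_e = 0.707 × 8 = 5.656 mm.
Total length L = 690 mm; A_we = 5.656 × 690 = 3903 mm².
F_nw = 0.6 F_EXX = 0.6 × 490 = 294 MPa.
R_n = 294 × 3903 × 10⁻³ = 1147 kN; R_n/Ω = 1147/2.0 = 573.7 kN.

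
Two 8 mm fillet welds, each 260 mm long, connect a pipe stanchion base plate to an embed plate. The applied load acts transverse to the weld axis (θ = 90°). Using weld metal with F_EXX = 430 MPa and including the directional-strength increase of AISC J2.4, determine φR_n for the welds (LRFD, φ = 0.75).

φR_n ≈ 854 kN

t_e = 0.707 × 8 = 5.656 mm; A_we = 5.656 × 520 = 2941 mm².
Directional factor: 1.0 + 0.5 sin^1.5(90°) = 1.5.
F_nw = 0.6 × 430 × 1.5 = 387 MPa.
φR_n = 0.75 × 387 × 2941 × 10⁻³ = 853.7 kN.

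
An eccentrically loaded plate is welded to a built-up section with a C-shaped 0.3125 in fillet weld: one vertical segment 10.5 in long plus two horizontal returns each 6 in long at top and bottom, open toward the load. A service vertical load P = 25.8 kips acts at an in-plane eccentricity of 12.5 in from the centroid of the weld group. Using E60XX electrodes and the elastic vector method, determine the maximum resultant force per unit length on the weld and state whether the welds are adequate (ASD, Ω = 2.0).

f_max ≈ 5.11 kip/in; NOT adequate

E60XX → F_EXX = 60 ksi.
Total weld length L_w = 22.5 in. Treat welds as unit-width lines.
Centroid: x̄ = 2×6×3 / 22.5 = 1.6 in from the vertical weld.
Polar moment about centroid: J = I_x + I_y = [10.5³/12 + 2×6×5.25²] + [10.5×1.6² + 2(6³/12 + 6×1.4²)] = 513.6 in³.
Direct shear f_v = P/L_w = 25.8 / 22.5 = 1.147 kip/in (vertical).
Torsion M = P·e = 25.8 × 12.5 = 322.5 kip·in.
Critical point at (x, y) = (4.4, 5.25) from centroid. f_tx = M·y/J = 3.296 kip/in; f_ty = M·x/J = 2.763 kip/in.
Resultant f_max = √[f_tx² + (f_v + f_ty)²] = √[3.296² + (1.147 + 2.763)²] = 5.114 kip/in.
Capacity per unit length: r_n/Ω = (1/2.0) × 0.6 × 60 × (0.707 × 0.3125) = 3.977 kip/in.
5.114 > 3.977 → NOT adequate.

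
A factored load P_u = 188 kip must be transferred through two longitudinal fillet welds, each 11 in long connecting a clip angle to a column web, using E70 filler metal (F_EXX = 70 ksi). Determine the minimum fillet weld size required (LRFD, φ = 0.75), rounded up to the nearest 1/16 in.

Total weld length L = 22 in.
Required throat t_e = P_u / (φ × 0.6 F_EXX × L) = 188 / (0.75 × 0.6 × 70 × 22) = 0.2713 in.
Required leg w = t_e / 0.707 = 0.3837 in → use 7/16 in.

w = 7/16 in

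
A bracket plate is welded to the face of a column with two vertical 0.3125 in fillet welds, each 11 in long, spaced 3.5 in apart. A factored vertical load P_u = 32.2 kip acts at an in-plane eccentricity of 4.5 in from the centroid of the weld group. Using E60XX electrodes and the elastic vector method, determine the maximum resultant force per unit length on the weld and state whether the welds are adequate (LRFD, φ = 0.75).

f_max ≈ 3.62 kip/in; adequate

E60XX → F_EXX = 60 ksi.
Total weld length L_w = 22 in. Treat welds as unit-width lines.
Polar moment about centroid: J = 2[d³/12 + d(b/2)²] = 2[11³/12 + 11×1.75²] = 289.2 in³.
Direct shear f_v = P/L_w = 32.2 / 22 = 1.464 kip/in (vertical).
Torsion M = P·e = 32.2 × 4.5 = 144.9 kip·in.
Critical point at (x, y) = (1.75, 5.5) from centroid. f_tx = M·y/J = 2.756 kip/in; f_ty = M·x/J = 0.8768 kip/in.
Resultant f_max = √[f_tx² + (f_v + f_ty)²] = √[2.756² + (1.464 + 0.8768)²] = 3.615 kip/in.
Capacity per unit length: φr_n = 0.75 × 0.6 × 60 × (0.707 × 0.3125) = 5.965 kip/in.
3.615 ≤ 5.965 → adequate.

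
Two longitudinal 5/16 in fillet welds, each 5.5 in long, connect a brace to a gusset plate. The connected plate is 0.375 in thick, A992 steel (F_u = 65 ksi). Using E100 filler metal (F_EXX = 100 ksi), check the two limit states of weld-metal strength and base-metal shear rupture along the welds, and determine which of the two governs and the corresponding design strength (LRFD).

t_e = 0.707 × 0.3125 = 0.2209 in; L = 11 in.
Weld metal: φR_n = 0.75 × 0.6 × 100 × 0.2209 × 11 = 109.4 kips.
Base metal (shear rupture): φR_n = 0.75 × 0.6 × 65 × 0.375 × 11 = 120.7 kips.
Governing: weld metal.

φR_n ≈ 109 kips (weld metal governs)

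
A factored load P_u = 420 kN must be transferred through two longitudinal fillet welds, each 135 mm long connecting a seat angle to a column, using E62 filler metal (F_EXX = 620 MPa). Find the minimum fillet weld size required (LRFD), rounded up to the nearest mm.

w = 8 mm

Total weld length L = 270 mm.
Required throat t_e = P_u / (φ × 0.6 F_EXX × L) = 420 / (0.75 × 0.6 × 620 × 270 × 10⁻³) = 5.575 mm.
Required leg w = t_e / 0.707 = 7.886 mm → use 8 mm.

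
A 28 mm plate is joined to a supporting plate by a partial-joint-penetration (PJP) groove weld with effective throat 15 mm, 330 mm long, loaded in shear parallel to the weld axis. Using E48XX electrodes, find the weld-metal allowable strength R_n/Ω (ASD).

R_n/Ω ≈ 713 kN

E48XX → F_EXX = 480 MPa.
Effective throat (given) t_e = 15 mm.
A_we = 15 × 330 = 4950 mm².
F_nw = 0.6 F_EXX = 288 MPa.
R_n/Ω = (288 × 4950) / 2.0 × 10⁻³ = 712.8 kN.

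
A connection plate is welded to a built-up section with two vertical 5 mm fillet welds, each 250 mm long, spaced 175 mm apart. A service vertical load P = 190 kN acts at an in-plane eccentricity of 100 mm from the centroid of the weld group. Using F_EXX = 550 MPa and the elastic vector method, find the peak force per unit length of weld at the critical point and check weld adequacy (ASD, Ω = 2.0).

Total weld length L_w = 500 mm. Treat welds as unit-width lines.
Polar moment about centroid: J = 2[d³/12 + d(b/2)²] = 2[250³/12 + 250×87.5²] = 6432000 mm³.
Direct shear f_v = P/L_w = 190×10³ / 500 = 380 N/mm (vertical).
Torsion M = P·e = 190×10³ × 100 = 19000000 N·mm.
Critical point at (x, y) = (87.5, 125) from centroid. f_tx = M·y/J = 369.2 N/mm; f_ty = M·x/J = 258.5 N/mm.
Resultant f_max = √[f_tx² + (f_v + f_ty)²] = √[369.2² + (380 + 258.5)²] = 737.5 N/mm.
Capacity per unit length: r_n/Ω = (1/2.0) × 0.6 × 550 × (0.707 × 5) = 583.3 N/mm.
737.5 > 583.3 → NOT adequate.

f_max ≈ 738 N/mm; NOT adequate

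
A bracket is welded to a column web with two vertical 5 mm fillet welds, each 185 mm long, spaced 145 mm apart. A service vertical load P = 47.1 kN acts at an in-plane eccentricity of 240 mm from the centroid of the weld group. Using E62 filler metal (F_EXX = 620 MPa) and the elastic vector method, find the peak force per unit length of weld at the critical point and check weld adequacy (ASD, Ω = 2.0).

f_max ≈ 531 N/mm; adequate

Total weld length L_w = 370 mm. Treat welds as unit-width lines.
Polar moment about centroid: J = 2[d³/12 + d(b/2)²] = 2[185³/12 + 185×72.5²] = 3000000 mm³.
Direct shear f_v = P/L_w = 47.1×10³ / 370 = 127.3 N/mm (vertical).
Torsion M = P·e = 47.1×10³ × 240 = 11304000 N·mm.
Critical point at (x, y) = (72.5, 92.5) from centroid. f_tx = M·y/J = 348.5 N/mm; f_ty = M·x/J = 273.2 N/mm.
Resultant f_max = √[f_tx² + (f_v + f_ty)²] = √[348.5² + (127.3 + 273.2)²] = 530.9 N/mm.
Capacity per unit length: r_n/Ω = (1/2.0) × 0.6 × 620 × (0.707 × 5) = 657.5 N/mm.
530.9 ≤ 657.5 → adequate.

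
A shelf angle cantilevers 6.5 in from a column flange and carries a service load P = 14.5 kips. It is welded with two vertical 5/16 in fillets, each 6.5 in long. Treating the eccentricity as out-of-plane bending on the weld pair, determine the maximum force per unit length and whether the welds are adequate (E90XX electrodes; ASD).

f_max ≈ 6.78 kip/in; NOT adequate

E90XX → F_EXX = 90 ksi.
L_w = 2 × 6.5 = 13 in; section modulus (unit throat) S = 2 × L²/6 = 14.08 in².
Direct shear f_v = P/L_w = 14.5/13 = 1.115 kip/in.
Moment M = P × e = 14.5 × 6.5 = 94.25 kip·in; bending f_b = M/S = 6.692 kip/in.
f_max = √(f_v² + f_b²) = √(1.115² + 6.692²) = 6.785 kip/in.
r_n/Ω = (1/2.0) × 0.6 × 90 × (0.707 × 0.3125) = 5.965 kip/in → NOT adequate.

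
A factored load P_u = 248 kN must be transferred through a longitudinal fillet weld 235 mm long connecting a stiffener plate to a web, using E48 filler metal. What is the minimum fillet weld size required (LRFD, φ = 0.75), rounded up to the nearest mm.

w = 7 mm

E48XX → F_EXX = 480 MPa.
Total weld length L = 235 mm.
Required throat t_e = P_u / (φ × 0.6 F_EXX × L) = 248 / (0.75 × 0.6 × 480 × 235 × 10⁻³) = 4.886 mm.
Required leg w = t_e / 0.707 = 6.911 mm → use 7 mm.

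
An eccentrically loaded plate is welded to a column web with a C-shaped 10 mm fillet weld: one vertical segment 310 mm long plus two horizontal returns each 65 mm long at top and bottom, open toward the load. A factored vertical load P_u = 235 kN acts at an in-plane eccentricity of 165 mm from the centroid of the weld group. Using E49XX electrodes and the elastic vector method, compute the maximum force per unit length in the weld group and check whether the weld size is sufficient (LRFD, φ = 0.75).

f_max ≈ 1380 N/mm; adequate

E49XX → F_EXX = 490 MPa.
Total weld length L_w = 440 mm. Treat welds as unit-width lines.
Centroid: x̄ = 2×65×32.5 / 440 = 9.602 mm from the vertical weld.
Polar moment about centroid: J = I_x + I_y = [310³/12 + 2×65×155²] + [310×9.602² + 2(65³/12 + 65×22.9²)] = 5748000 mm³.
Direct shear f_v = P/L_w = 235×10³ / 440 = 534.1 N/mm (vertical).
Torsion M = P·e = 235×10³ × 165 = 38775000 N·mm.
Critical point at (x, y) = (55.4, 155) from centroid. f_tx = M·y/J = 1046 N/mm; f_ty = M·x/J = 373.7 N/mm.
Resultant f_max = √[f_tx² + (f_v + f_ty)²] = √[1046² + (534.1 + 373.7)²] = 1385 N/mm.
Capacity per unit length: φr_n = 0.75 × 0.6 × 490 × (0.707 × 10) = 1559 N/mm.
1385 ≤ 1559 → adequate.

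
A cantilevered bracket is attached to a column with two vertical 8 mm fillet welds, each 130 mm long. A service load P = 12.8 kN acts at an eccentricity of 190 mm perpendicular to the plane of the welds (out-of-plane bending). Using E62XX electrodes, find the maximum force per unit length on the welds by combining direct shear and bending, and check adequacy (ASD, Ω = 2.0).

f_max ≈ 435 N/mm; adequate

E62XX → F_EXX = 620 MPa.
L_w = 2 × 130 = 260 mm; section modulus (unit throat) S = 2 × L²/6 = 5633 mm².
Direct shear f_v = P/L_w = 12.8×10³/260 = 49.23 N/mm.
Moment M = P × e = 12.8×10³ × 190 = 2432000 N·mm; bending f_b = M/S = 431.7 N/mm.
f_max = √(f_v² + f_b²) = √(49.23² + 431.7²) = 434.5 N/mm.
r_n/Ω = (1/2.0) × 0.6 × 620 × (0.707 × 8) = 1052 N/mm → adequate.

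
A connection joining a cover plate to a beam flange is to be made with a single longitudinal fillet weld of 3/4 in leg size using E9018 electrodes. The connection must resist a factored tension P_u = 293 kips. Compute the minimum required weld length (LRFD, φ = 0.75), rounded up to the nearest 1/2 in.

L = 14 in

E90XX → F_EXX = 90 ksi.
Throat t_e = 0.707 × 0.75 = 0.5302 in.
φr_n = 0.75 × 0.6 × 90 × 0.5302 = 21.48 kips/in.
L_req = P_u / φr_n = 293 / 21.48 = 13.64 in total.
Round up → use L = 14 in.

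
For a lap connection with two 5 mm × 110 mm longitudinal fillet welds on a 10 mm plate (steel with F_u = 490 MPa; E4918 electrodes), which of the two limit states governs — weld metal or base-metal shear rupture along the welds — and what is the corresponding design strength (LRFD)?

E49XX → F_EXX = 490 MPa.
t_e = 0.707 × 5 = 3.535 mm; L = 220 mm.
Weld metal: φR_n = 0.75 × 0.6 × 490 × 3.535 × 220 × 10⁻³ = 171.5 kN.
Base metal (shear rupture): φR_n = 0.75 × 0.6 × 490 × 10 × 220 × 10⁻³ = 485.1 kN.
Governing: weld metal.

φR_n ≈ 171 kN (weld metal governs)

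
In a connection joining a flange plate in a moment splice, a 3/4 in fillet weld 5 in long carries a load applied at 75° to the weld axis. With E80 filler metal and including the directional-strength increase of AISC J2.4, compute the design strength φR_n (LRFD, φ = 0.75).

φR_n ≈ 141 kip

E80XX → F_EXX = 80 ksi.
t_e = 0.707 × 0.75 = 0.5302 in; A_we = 0.5302 × 5 = 2.651 in².
Directional factor: 1.0 + 0.5 sin^1.5(75°) = 1.475.
F_nw = 0.6 × 80 × 1.475 = 70.78 ksi.
φR_n = 0.75 × 70.78 × 2.651 = 140.7 kip.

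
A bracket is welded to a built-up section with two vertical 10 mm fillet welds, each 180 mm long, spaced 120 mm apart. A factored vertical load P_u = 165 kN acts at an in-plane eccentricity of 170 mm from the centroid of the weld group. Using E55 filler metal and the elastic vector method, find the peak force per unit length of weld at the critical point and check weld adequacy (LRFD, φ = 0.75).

f_max ≈ 1640 N/mm; adequate

E55XX → F_EXX = 550 MPa.
Total weld length L_w = 360 mm. Treat welds as unit-width lines.
Polar moment about centroid: J = 2[d³/12 + d(b/2)²] = 2[180³/12 + 180×60²] = 2268000 mm³.
Direct shear f_v = P/L_w = 165×10³ / 360 = 458.3 N/mm (vertical).
Torsion M = P·e = 165×10³ × 170 = 28050000 N·mm.
Critical point at (x, y) = (60, 90) from centroid. f_tx = M·y/J = 1113 N/mm; f_ty = M·x/J = 742.1 N/mm.
Resultant f_max = √[f_tx² + (f_v + f_ty)²] = √[1113² + (458.3 + 742.1)²] = 1637 N/mm.
Capacity per unit length: φr_n = 0.75 × 0.6 × 550 × (0.707 × 10) = 1750 N/mm.
1637 ≤ 1750 → adequate.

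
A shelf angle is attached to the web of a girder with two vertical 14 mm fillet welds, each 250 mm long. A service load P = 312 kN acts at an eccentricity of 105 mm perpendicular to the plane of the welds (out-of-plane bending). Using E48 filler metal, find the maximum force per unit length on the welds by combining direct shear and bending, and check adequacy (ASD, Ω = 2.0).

f_max ≈ 1690 N/mm; NOT adequate

E48XX → F_EXX = 480 MPa.
L_w = 2 × 250 = 500 mm; section modulus (unit throat) S = 2 × L²/6 = 20830 mm².
Direct shear f_v = P/L_w = 312×10³/500 = 624 N/mm.
Moment M = P × e = 312×10³ × 105 = 32760000 N·mm; bending f_b = M/S = 1572 N/mm.
f_max = √(f_v² + f_b²) = √(624² + 1572²) = 1692 N/mm.
r_n/Ω = (1/2.0) × 0.6 × 480 × (0.707 × 14) = 1425 N/mm → NOT adequate.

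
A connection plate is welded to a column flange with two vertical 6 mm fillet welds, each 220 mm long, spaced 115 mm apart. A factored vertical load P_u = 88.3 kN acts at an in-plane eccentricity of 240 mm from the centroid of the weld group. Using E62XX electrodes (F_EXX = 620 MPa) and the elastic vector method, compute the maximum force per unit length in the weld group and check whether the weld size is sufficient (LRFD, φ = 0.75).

f_max ≈ 925 N/mm; adequate

Total weld length L_w = 440 mm. Treat welds as unit-width lines.
Polar moment about centroid: J = 2[d³/12 + d(b/2)²] = 2[220³/12 + 220×57.5²] = 3229000 mm³.
Direct shear f_v = P/L_w = 88.3×10³ / 440 = 200.7 N/mm (vertical).
Torsion M = P·e = 88.3×10³ × 240 = 21192000 N·mm.
Critical point at (x, y) = (57.5, 110) from centroid. f_tx = M·y/J = 721.8 N/mm; f_ty = M·x/J = 377.3 N/mm.
Resultant f_max = √[f_tx² + (f_v + f_ty)²] = √[721.8² + (200.7 + 377.3)²] = 924.7 N/mm.
Capacity per unit length: φr_n = 0.75 × 0.6 × 620 × (0.707 × 6) = 1184 N/mm.
924.7 ≤ 1184 → adequate.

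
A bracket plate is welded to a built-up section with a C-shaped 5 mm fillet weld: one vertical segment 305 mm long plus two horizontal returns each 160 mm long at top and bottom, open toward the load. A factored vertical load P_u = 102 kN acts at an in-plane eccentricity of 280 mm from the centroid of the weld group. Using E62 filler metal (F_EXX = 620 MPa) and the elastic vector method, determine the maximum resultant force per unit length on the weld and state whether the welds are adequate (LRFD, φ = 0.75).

f_max ≈ 595 N/mm; adequate

Total weld length L_w = 625 mm. Treat welds as unit-width lines.
Centroid: x̄ = 2×160×80 / 625 = 40.96 mm from the vertical weld.
Polar moment about centroid: J = I_x + I_y = [305³/12 + 2×160×152.5²] + [305×40.96² + 2(160³/12 + 160×39.04²)] = 11490000 mm³.
Direct shear f_v = P/L_w = 102×10³ / 625 = 163.2 N/mm (vertical).
Torsion M = P·e = 102×10³ × 280 = 28560000 N·mm.
Critical point at (x, y) = (119, 152.5) from centroid. f_tx = M·y/J = 379.1 N/mm; f_ty = M·x/J = 295.9 N/mm.
Resultant f_max = √[f_tx² + (f_v + f_ty)²] = √[379.1² + (163.2 + 295.9)²] = 595.4 N/mm.
Capacity per unit length: φr_n = 0.75 × 0.6 × 620 × (0.707 × 5) = 986.3 N/mm.
595.4 ≤ 986.3 → adequate.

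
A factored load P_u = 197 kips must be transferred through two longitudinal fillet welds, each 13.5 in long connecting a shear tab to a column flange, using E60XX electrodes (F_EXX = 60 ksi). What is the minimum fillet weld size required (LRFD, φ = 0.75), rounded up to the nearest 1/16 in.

Total weld length L = 27 in.
Required throat t_e = P_u / (φ × 0.6 F_EXX × L) = 197 / (0.75 × 0.6 × 60 × 27) = 0.2702 in.
Required leg w = t_e / 0.707 = 0.3822 in → use 7/16 in.

w = 7/16 in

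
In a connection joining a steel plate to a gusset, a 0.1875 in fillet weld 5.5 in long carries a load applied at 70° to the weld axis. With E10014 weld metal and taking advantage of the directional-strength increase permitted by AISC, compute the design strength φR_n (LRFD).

E100XX → F_EXX = 100 ksi.
t_e = 0.707 × 0.1875 = 0.1326 in; A_we = 0.1326 × 5.5 = 0.7291 in².
Directional factor: 1.0 + 0.5 sin^1.5(70°) = 1.455.
F_nw = 0.6 × 100 × 1.455 = 87.33 ksi.
φR_n = 0.75 × 87.33 × 0.7291 = 47.75 kips.

φR_n ≈ 47.8 kips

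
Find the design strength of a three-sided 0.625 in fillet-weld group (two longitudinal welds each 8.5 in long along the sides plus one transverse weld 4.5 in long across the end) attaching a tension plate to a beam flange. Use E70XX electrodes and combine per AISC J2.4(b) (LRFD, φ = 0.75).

φR_n ≈ 299 kip

E70XX → F_EXX = 70 ksi.
t_e = 0.707 × 0.625 = 0.4419 in.
R_nwl = 0.6 × 70 × 0.4419 × 17 = 315.5 kip (longitudinal, 2 welds).
R_nwt = 0.6 × 70 × 0.4419 × 4.5 = 83.51 kip (transverse, base value).
(i) R_nwl + R_nwt = 399 kip; (ii) 0.85 R_nwl + 1.5 R_nwt = 393.4 kip.
R_n = max = 399 kip [governs: (i)]; φR_n = 299.3 kip.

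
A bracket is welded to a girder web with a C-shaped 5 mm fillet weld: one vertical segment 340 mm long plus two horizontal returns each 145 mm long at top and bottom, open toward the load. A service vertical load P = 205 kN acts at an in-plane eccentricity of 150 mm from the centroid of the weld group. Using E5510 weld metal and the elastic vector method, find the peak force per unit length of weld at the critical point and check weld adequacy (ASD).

f_max ≈ 714 N/mm; NOT adequate

E55XX → F_EXX = 550 MPa.
Total weld length L_w = 630 mm. Treat welds as unit-width lines.
Centroid: x̄ = 2×145×72.5 / 630 = 33.37 mm from the vertical weld.
Polar moment about centroid: J = I_x + I_y = [340³/12 + 2×145×170²] + [340×33.37² + 2(145³/12 + 145×39.13²)] = 12990000 mm³.
Direct shear f_v = P/L_w = 205×10³ / 630 = 325.4 N/mm (vertical).
Torsion M = P·e = 205×10³ × 150 = 30750000 N·mm.
Critical point at (x, y) = (111.6, 170) from centroid. f_tx = M·y/J = 402.5 N/mm; f_ty = M·x/J = 264.3 N/mm.
Resultant f_max = √[f_tx² + (f_v + f_ty)²] = √[402.5² + (325.4 + 264.3)²] = 714 N/mm.
Capacity per unit length: r_n/Ω = (1/2.0) × 0.6 × 550 × (0.707 × 5) = 583.3 N/mm.
714 > 583.3 → NOT adequate.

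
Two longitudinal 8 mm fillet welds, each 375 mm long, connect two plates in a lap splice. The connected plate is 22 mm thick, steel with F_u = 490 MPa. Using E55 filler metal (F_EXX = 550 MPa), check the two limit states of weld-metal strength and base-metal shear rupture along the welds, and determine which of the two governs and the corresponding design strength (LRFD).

φR_n ≈ 1050 kN (weld metal governs)

t_e = 0.707 × 8 = 5.656 mm; L = 750 mm.
Weld metal: φR_n = 0.75 × 0.6 × 550 × 5.656 × 750 × 10⁻³ = 1050 kN.
Base metal (shear rupture): φR_n = 0.75 × 0.6 × 490 × 22 × 750 × 10⁻³ = 3638 kN.
Governing: weld metal.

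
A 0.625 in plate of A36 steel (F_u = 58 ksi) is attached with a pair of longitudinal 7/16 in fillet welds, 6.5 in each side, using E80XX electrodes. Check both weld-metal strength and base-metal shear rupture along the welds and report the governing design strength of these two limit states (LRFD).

E80XX → F_EXX = 80 ksi.
t_e = 0.707 × 0.4375 = 0.3093 in; L = 13 in.
Weld metal: φR_n = 0.75 × 0.6 × 80 × 0.3093 × 13 = 144.8 kips.
Base metal (shear rupture): φR_n = 0.75 × 0.6 × 58 × 0.625 × 13 = 212.1 kips.
Governing: weld metal.

φR_n ≈ 145 kips (weld metal governs)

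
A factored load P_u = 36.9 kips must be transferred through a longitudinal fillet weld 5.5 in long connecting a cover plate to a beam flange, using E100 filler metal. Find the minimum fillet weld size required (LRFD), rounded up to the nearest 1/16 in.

w = 1/4 in

E100XX → F_EXX = 100 ksi.
Total weld length L = 5.5 in.
Required throat t_e = P_u / (φ × 0.6 F_EXX × L) = 36.9 / (0.75 × 0.6 × 100 × 5.5) = 0.1491 in.
Required leg w = t_e / 0.707 = 0.2109 in → use 1/4 in.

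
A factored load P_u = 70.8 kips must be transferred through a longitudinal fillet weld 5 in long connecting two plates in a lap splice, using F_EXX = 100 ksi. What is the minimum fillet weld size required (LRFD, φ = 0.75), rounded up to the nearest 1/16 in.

Total weld length L = 5 in.
Required throat t_e = P_u / (φ × 0.6 F_EXX × L) = 70.8 / (0.75 × 0.6 × 100 × 5) = 0.3147 in.
Required leg w = t_e / 0.707 = 0.4451 in → use 1/2 in.

w = 1/2 in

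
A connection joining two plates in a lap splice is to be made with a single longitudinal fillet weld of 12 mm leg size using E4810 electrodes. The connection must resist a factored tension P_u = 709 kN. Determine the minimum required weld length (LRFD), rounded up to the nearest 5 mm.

E48XX → F_EXX = 480 MPa.
Throat t_e = 0.707 × 12 = 8.484 mm.
φr_n = 0.75 × 0.6 × 480 × 8.484 × 10⁻³ = 1.833 kN/mm.
L_req = P_u / φr_n = 709 / 1.833 = 386.9 mm total.
Round up → use L = 390 mm.

L = 390 mm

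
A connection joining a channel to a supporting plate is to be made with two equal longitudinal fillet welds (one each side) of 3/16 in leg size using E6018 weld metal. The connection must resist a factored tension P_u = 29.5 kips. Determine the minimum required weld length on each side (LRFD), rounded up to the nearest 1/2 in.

E60XX → F_EXX = 60 ksi.
Throat t_e = 0.707 × 0.1875 = 0.1326 in.
φr_n = 0.75 × 0.6 × 60 × 0.1326 = 3.579 kips/in.
L_req = P_u / φr_n = 29.5 / 3.579 = 8.242 in total.
Per side: 8.242 / 2 = 4.121 in.
Round up → use L = 4.5 in on each side.

L = 4.5 in on each side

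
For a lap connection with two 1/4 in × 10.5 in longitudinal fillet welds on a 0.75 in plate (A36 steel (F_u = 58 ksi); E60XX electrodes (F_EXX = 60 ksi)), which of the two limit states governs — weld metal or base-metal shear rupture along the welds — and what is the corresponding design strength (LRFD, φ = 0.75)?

t_e = 0.707 × 0.25 = 0.1767 in; L = 21 in.
Weld metal: φR_n = 0.75 × 0.6 × 60 × 0.1767 × 21 = 100.2 kip.
Base metal (shear rupture): φR_n = 0.75 × 0.6 × 58 × 0.75 × 21 = 411.1 kip.
Governing: weld metal.

φR_n ≈ 100 kip (weld metal governs)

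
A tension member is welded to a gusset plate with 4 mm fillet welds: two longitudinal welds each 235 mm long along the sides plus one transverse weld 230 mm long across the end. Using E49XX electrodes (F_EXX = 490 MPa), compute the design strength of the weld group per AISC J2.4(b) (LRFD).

φR_n ≈ 464 kN

t_e = 0.707 × 4 = 2.828 mm.
R_nwl = 0.6 × 490 × 2.828 × 470 × 10⁻³ = 390.8 kN (longitudinal, 2 welds).
R_nwt = 0.6 × 490 × 2.828 × 230 × 10⁻³ = 191.2 kN (transverse, base value).
(i) R_nwl + R_nwt = 582 kN; (ii) 0.85 R_nwl + 1.5 R_nwt = 619 kN.
R_n = max = 619 kN [governs: (ii)]; φR_n = 464.3 kN.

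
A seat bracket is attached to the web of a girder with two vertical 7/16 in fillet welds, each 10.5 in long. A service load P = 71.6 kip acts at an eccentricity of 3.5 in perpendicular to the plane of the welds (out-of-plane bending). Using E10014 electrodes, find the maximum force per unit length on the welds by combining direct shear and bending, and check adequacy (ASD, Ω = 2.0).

f_max ≈ 7.62 kip/in; adequate

E100XX → F_EXX = 100 ksi.
L_w = 2 × 10.5 = 21 in; section modulus (unit throat) S = 2 × L²/6 = 36.75 in².
Direct shear f_v = P/L_w = 71.6/21 = 3.41 kip/in.
Moment M = P × e = 71.6 × 3.5 = 250.6 kip·in; bending f_b = M/S = 6.819 kip/in.
f_max = √(f_v² + f_b²) = √(3.41² + 6.819²) = 7.624 kip/in.
r_n/Ω = (1/2.0) × 0.6 × 100 × (0.707 × 0.4375) = 9.279 kip/in → adequate.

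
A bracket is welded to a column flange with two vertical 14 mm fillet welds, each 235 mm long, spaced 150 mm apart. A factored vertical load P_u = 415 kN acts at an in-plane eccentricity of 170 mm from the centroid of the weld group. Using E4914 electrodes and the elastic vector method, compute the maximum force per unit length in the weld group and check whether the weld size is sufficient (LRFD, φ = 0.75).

E49XX → F_EXX = 490 MPa.
Total weld length L_w = 470 mm. Treat welds as unit-width lines.
Polar moment about centroid: J = 2[d³/12 + d(b/2)²] = 2[235³/12 + 235×75²] = 4807000 mm³.
Direct shear f_v = P/L_w = 415×10³ / 470 = 883 N/mm (vertical).
Torsion M = P·e = 415×10³ × 170 = 70550000 N·mm.
Critical point at (x, y) = (75, 117.5) from centroid. f_tx = M·y/J = 1725 N/mm; f_ty = M·x/J = 1101 N/mm.
Resultant f_max = √[f_tx² + (f_v + f_ty)²] = √[1725² + (883 + 1101)²] = 2629 N/mm.
Capacity per unit length: φr_n = 0.75 × 0.6 × 490 × (0.707 × 14) = 2183 N/mm.
2629 > 2183 → NOT adequate.

f_max ≈ 2630 N/mm; NOT adequate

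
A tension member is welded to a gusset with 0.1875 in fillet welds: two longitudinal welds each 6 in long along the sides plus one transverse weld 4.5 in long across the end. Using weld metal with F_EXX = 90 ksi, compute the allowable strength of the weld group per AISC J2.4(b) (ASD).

R_n/Ω ≈ 60.7 kip

t_e = 0.707 × 0.1875 = 0.1326 in.
R_nwl = 0.6 × 90 × 0.1326 × 12 = 85.9 kip (longitudinal, 2 welds).
R_nwt = 0.6 × 90 × 0.1326 × 4.5 = 32.21 kip (transverse, base value).
(i) R_nwl + R_nwt = 118.1 kip; (ii) 0.85 R_nwl + 1.5 R_nwt = 121.3 kip.
R_n = max = 121.3 kip [governs: (ii)]; R_n/Ω = 60.67 kip.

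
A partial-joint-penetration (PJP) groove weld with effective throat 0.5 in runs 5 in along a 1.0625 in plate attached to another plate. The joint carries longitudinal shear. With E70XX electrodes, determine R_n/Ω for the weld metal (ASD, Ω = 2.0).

R_n/Ω ≈ 52.5 kips

E70XX → F_EXX = 70 ksi.
Effective throat (given) t_e = 0.5 in.
A_we = 0.5 × 5 = 2.5 in².
F_nw = 0.6 F_EXX = 42 ksi.
R_n/Ω = (42 × 2.5) / 2.0 = 52.5 kips.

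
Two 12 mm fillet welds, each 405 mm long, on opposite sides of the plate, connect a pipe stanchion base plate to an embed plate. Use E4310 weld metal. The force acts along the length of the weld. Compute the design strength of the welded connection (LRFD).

E43XX → F_EXX = 430 MPa.
Effective throat t_e = 0.707 × 12 = 8.484 mm.
Total length L = 810 mm; A_we = 8.484 × 810 = 6872 mm².
F_nw = 0.6 F_EXX = 0.6 × 430 = 258 MPa.
φR_n = 0.75 × 258 × 6872 × 10⁻³ = 1330 kN.

φR_n ≈ 1330 kN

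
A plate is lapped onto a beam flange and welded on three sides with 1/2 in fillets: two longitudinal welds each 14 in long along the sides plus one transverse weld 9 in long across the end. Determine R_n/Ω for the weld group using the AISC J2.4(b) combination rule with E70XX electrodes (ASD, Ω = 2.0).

E70XX → F_EXX = 70 ksi.
t_e = 0.707 × 0.5 = 0.3535 in.
R_nwl = 0.6 × 70 × 0.3535 × 28 = 415.7 kip (longitudinal, 2 welds).
R_nwt = 0.6 × 70 × 0.3535 × 9 = 133.6 kip (transverse, base value).
(i) R_nwl + R_nwt = 549.3 kip; (ii) 0.85 R_nwl + 1.5 R_nwt = 553.8 kip.
R_n = max = 553.8 kip [governs: (ii)]; R_n/Ω = 276.9 kip.

R_n/Ω ≈ 277 kip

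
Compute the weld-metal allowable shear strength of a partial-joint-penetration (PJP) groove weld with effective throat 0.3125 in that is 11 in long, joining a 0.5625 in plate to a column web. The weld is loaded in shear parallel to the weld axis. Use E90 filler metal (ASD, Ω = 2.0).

R_n/Ω ≈ 92.8 kips

E90XX → F_EXX = 90 ksi.
Effective throat (given) t_e = 0.3125 in.
A_we = 0.3125 × 11 = 3.438 in².
F_nw = 0.6 F_EXX = 54 ksi.
R_n/Ω = (54 × 3.438) / 2.0 = 92.81 kips.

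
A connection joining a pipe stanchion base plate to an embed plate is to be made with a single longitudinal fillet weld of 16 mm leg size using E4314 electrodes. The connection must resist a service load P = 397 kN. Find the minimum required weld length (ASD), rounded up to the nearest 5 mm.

E43XX → F_EXX = 430 MPa.
Throat t_e = 0.707 × 16 = 11.31 mm.
r_n/Ω = (0.6 × 430 × 11.31) / 2.0 = 1459 N/mm = 1.459 kN/mm.
L_req = P / (r_n/Ω) = 397 / 1.459 = 272.1 mm total.
Round up → use L = 275 mm.

L = 275 mm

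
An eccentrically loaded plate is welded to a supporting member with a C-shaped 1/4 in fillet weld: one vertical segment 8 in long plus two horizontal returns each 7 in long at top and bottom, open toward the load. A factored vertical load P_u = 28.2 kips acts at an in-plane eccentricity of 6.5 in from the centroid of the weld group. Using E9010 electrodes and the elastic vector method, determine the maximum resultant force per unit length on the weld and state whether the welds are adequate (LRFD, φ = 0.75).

f_max ≈ 4.02 kip/in; adequate

E90XX → F_EXX = 90 ksi.
Total weld length L_w = 22 in. Treat welds as unit-width lines.
Centroid: x̄ = 2×7×3.5 / 22 = 2.227 in from the vertical weld.
Polar moment about centroid: J = I_x + I_y = [8³/12 + 2×7×4²] + [8×2.227² + 2(7³/12 + 7×1.273²)] = 386.2 in³.
Direct shear f_v = P/L_w = 28.2 / 22 = 1.282 kip/in (vertical).
Torsion M = P·e = 28.2 × 6.5 = 183.3 kip·in.
Critical point at (x, y) = (4.773, 4) from centroid. f_tx = M·y/J = 1.899 kip/in; f_ty = M·x/J = 2.265 kip/in.
Resultant f_max = √[f_tx² + (f_v + f_ty)²] = √[1.899² + (1.282 + 2.265)²] = 4.023 kip/in.
Capacity per unit length: φr_n = 0.75 × 0.6 × 90 × (0.707 × 0.25) = 7.158 kip/in.
4.023 ≤ 7.158 → adequate.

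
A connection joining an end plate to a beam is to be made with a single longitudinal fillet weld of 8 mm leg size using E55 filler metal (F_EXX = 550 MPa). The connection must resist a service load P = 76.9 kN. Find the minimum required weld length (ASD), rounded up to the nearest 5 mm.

Throat t_e = 0.707 × 8 = 5.656 mm.
r_n/Ω = (0.6 × 550 × 5.656) / 2.0 = 933.2 N/mm = 0.9332 kN/mm.
L_req = P / (r_n/Ω) = 76.9 / 0.9332 = 82.4 mm total.
Round up → use L = 85 mm.

L = 85 mm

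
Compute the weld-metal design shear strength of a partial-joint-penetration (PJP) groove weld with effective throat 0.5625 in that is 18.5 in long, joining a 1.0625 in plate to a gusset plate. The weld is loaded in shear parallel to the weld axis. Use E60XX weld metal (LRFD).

E60XX → F_EXX = 60 ksi.
Effective throat (given) t_e = 0.5625 in.
A_we = 0.5625 × 18.5 = 10.41 in².
F_nw = 0.6 F_EXX = 36 ksi.
φR_n = 0.75 × 36 × 10.41 = 281 kips.

φR_n ≈ 281 kips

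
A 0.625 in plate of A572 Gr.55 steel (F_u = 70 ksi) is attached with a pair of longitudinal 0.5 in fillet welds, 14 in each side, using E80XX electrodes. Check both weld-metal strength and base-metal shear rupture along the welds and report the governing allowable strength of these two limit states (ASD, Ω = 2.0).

R_n/Ω ≈ 238 kips (weld metal governs)

E80XX → F_EXX = 80 ksi.
t_e = 0.707 × 0.5 = 0.3535 in; L = 28 in.
Weld metal: R_n/Ω = (1/2.0) × 0.6 × 80 × 0.3535 × 28 = 237.6 kips.
Base metal (shear rupture): R_n/Ω = (1/2.0) × 0.6 × 70 × 0.625 × 28 = 367.5 kips.
Governing: weld metal.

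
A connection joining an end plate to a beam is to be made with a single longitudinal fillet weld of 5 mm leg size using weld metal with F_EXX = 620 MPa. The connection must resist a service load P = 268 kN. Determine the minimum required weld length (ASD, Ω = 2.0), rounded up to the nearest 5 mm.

L = 410 mm

Throat t_e = 0.707 × 5 = 3.535 mm.
r_n/Ω = (0.6 × 620 × 3.535) / 2.0 = 657.5 N/mm = 0.6575 kN/mm.
L_req = P / (r_n/Ω) = 268 / 0.6575 = 407.6 mm total.
Round up → use L = 410 mm.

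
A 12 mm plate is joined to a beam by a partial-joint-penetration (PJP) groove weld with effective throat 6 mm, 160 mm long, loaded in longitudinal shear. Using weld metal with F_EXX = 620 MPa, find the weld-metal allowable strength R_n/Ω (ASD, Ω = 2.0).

Effective throat (given) t_e = 6 mm.
A_we = 6 × 160 = 960 mm².
F_nw = 0.6 F_EXX = 372 MPa.
R_n/Ω = (372 × 960) / 2.0 × 10⁻³ = 178.6 kN.

R_n/Ω ≈ 179 kN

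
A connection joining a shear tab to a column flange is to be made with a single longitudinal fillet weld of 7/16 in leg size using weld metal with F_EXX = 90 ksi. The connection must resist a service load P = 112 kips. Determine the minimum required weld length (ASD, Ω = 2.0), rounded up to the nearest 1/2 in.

Throat t_e = 0.707 × 0.4375 = 0.3093 in.
r_n/Ω = (0.6 × 90 × 0.3093) / 2.0 = 8.351 kip/in.
L_req = P / (r_n/Ω) = 112 / 8.351 = 13.41 in total.
Round up → use L = 13.5 in.

L = 13.5 in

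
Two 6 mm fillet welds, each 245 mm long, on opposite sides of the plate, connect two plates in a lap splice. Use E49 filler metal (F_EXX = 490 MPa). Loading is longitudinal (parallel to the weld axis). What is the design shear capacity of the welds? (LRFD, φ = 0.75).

Effective throat t_e = 0.707 × 6 = 4.242 mm.
Total length L = 490 mm; A_we = 4.242 × 490 = 2079 mm².
F_nw = 0.6 F_EXX = 0.6 × 490 = 294 MPa.
φR_n = 0.75 × 294 × 2079 × 10⁻³ = 458.3 kN.

φR_n ≈ 458 kN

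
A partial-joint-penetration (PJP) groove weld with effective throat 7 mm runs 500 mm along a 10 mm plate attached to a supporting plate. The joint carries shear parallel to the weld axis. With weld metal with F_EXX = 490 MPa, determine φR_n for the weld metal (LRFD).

Effective throat (given) t_e = 7 mm.
A_we = 7 × 500 = 3500 mm².
F_nw = 0.6 F_EXX = 294 MPa.
φR_n = 0.75 × 294 × 3500 × 10⁻³ = 771.8 kN.

φR_n ≈ 772 kN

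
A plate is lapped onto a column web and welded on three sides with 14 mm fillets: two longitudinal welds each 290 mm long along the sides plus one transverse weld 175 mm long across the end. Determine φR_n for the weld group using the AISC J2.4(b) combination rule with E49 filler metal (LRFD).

φR_n ≈ 1650 kN

E49XX → F_EXX = 490 MPa.
t_e = 0.707 × 14 = 9.898 mm.
R_nwl = 0.6 × 490 × 9.898 × 580 × 10⁻³ = 1688 kN (longitudinal, 2 welds).
R_nwt = 0.6 × 490 × 9.898 × 175 × 10⁻³ = 509.3 kN (transverse, base value).
(i) R_nwl + R_nwt = 2197 kN; (ii) 0.85 R_nwl + 1.5 R_nwt = 2199 kN.
R_n = max = 2199 kN [governs: (ii)]; φR_n = 1649 kN.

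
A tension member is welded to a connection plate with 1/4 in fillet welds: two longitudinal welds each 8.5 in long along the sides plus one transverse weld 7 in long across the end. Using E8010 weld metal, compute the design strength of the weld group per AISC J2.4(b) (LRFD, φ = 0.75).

φR_n ≈ 159 kip

E80XX → F_EXX = 80 ksi.
t_e = 0.707 × 0.25 = 0.1767 in.
R_nwl = 0.6 × 80 × 0.1767 × 17 = 144.2 kip (longitudinal, 2 welds).
R_nwt = 0.6 × 80 × 0.1767 × 7 = 59.39 kip (transverse, base value).
(i) R_nwl + R_nwt = 203.6 kip; (ii) 0.85 R_nwl + 1.5 R_nwt = 211.7 kip.
R_n = max = 211.7 kip [governs: (ii)]; φR_n = 158.8 kip.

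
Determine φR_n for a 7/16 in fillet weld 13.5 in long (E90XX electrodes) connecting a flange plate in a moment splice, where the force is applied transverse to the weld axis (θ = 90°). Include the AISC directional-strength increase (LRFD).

φR_n ≈ 254 kip

E90XX → F_EXX = 90 ksi.
t_e = 0.707 × 0.4375 = 0.3093 in; A_we = 0.3093 × 13.5 = 4.176 in².
Directional factor: 1.0 + 0.5 sin^1.5(90°) = 1.5.
F_nw = 0.6 × 90 × 1.5 = 81 ksi.
φR_n = 0.75 × 81 × 4.176 = 253.7 kip.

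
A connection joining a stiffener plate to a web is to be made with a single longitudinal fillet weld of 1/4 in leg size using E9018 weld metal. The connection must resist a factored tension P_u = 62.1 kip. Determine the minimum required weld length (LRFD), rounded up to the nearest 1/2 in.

E90XX → F_EXX = 90 ksi.
Throat t_e = 0.707 × 0.25 = 0.1767 in.
φr_n = 0.75 × 0.6 × 90 × 0.1767 = 7.158 kip/in.
L_req = P_u / φr_n = 62.1 / 7.158 = 8.675 in total.
Round up → use L = 9 in.

L = 9 in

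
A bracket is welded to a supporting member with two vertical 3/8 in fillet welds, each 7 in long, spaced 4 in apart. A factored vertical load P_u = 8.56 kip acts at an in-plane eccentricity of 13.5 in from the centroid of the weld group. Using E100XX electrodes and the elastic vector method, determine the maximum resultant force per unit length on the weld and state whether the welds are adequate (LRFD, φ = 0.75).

f_max ≈ 4.45 kip/in; adequate

E100XX → F_EXX = 100 ksi.
Total weld length L_w = 14 in. Treat welds as unit-width lines.
Polar moment about centroid: J = 2[d³/12 + d(b/2)²] = 2[7³/12 + 7×2²] = 113.2 in³.
Direct shear f_v = P/L_w = 8.56 / 14 = 0.6114 kip/in (vertical).
Torsion M = P·e = 8.56 × 13.5 = 115.56 kip·in.
Critical point at (x, y) = (2, 3.5) from centroid. f_tx = M·y/J = 3.574 kip/in; f_ty = M·x/J = 2.042 kip/in.
Resultant f_max = √[f_tx² + (f_v + f_ty)²] = √[3.574² + (0.6114 + 2.042)²] = 4.452 kip/in.
Capacity per unit length: φr_n = 0.75 × 0.6 × 100 × (0.707 × 0.375) = 11.93 kip/in.
4.452 ≤ 11.93 → adequate.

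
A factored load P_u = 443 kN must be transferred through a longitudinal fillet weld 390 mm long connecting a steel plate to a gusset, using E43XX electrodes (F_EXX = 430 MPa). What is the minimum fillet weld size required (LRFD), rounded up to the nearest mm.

w = 9 mm

Total weld length L = 390 mm.
Required throat t_e = P_u / (φ × 0.6 F_EXX × L) = 443 / (0.75 × 0.6 × 430 × 390 × 10⁻³) = 5.87 mm.
Required leg w = t_e / 0.707 = 8.303 mm → use 9 mm.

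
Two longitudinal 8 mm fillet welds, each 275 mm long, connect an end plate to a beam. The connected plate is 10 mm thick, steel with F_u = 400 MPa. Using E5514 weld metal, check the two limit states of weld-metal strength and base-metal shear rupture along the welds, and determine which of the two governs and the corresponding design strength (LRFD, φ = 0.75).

φR_n ≈ 770 kN (weld metal governs)

E55XX → F_EXX = 550 MPa.
t_e = 0.707 × 8 = 5.656 mm; L = 550 mm.
Weld metal: φR_n = 0.75 × 0.6 × 550 × 5.656 × 550 × 10⁻³ = 769.9 kN.
Base metal (shear rupture): φR_n = 0.75 × 0.6 × 400 × 10 × 550 × 10⁻³ = 990 kN.
Governing: weld metal.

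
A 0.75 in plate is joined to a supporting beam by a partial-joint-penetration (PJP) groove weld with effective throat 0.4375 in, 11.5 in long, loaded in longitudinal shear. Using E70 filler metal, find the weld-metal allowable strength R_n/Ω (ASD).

E70XX → F_EXX = 70 ksi.
Effective throat (given) t_e = 0.4375 in.
A_we = 0.4375 × 11.5 = 5.031 in².
F_nw = 0.6 F_EXX = 42 ksi.
R_n/Ω = (42 × 5.031) / 2.0 = 105.7 kip.

R_n/Ω ≈ 106 kip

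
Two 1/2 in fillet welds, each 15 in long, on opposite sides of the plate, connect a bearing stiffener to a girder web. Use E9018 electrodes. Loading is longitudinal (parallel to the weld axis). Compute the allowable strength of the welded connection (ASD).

R_n/Ω ≈ 286 kips

E90XX → F_EXX = 90 ksi.
Effective throat t_e = 0.707 × 0.5 = 0.3535 in.
Total length L = 30 in; A_we = 0.3535 × 30 = 10.6 in².
F_nw = 0.6 F_EXX = 0.6 × 90 = 54 ksi.
R_n = 54 × 10.6 = 572.7 kips; R_n/Ω = 572.7/2.0 = 286.3 kips.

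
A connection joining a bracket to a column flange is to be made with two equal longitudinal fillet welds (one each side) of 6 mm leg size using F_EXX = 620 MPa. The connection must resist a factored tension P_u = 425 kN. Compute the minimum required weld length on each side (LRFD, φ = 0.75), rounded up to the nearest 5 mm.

Throat t_e = 0.707 × 6 = 4.242 mm.
φr_n = 0.75 × 0.6 × 620 × 4.242 × 10⁻³ = 1.184 kN/mm.
L_req = P_u / φr_n = 425 / 1.184 = 359.1 mm total.
Per side: 359.1 / 2 = 179.5 mm.
Round up → use L = 180 mm on each side.

L = 180 mm on each side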